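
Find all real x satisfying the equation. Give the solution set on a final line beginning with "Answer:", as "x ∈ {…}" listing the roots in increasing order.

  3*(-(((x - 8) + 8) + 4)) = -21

Step 1. [3*(-(((x - 8) + 8) + 4)) = -21] 3·(inner) — divide through by 3, so div: -(((x - 8) + 8) + 4) = -7.
Step 2. [-(((x - 8) + 8) + 4) = -7] flip signs both sides ⇒ neg: ((x - 8) + 8) + 4 = 7.
Step 3. [((x - 8) + 8) + 4 = 7] +4 is outermost — subtract 4 both sides. So sub: (x - 8) + 8 = 3.
Step 4. [(x - 8) + 8 = 3] subtract 8: x sits inside (… + 8) ⇒ sub: x - 8 = -5.
Step 5. [x - 8 = -5] 8 comes off first (add 8), so sub: x = 3.

Answer: x ∈ {3}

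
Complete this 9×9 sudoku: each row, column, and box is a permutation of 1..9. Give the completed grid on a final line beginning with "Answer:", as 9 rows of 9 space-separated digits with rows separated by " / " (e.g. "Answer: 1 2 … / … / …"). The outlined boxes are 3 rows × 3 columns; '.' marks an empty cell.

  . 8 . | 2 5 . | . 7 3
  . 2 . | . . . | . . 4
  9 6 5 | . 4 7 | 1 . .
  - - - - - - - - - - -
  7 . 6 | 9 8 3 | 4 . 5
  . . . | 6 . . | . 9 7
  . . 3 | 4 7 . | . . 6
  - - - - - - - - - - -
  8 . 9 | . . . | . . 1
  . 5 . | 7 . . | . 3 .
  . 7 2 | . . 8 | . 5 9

Step 1. [r9c1∈{1,3,4,6}] 4 has one home in row 9: r9c1. So r9c1=4.
Step 2. [r1c1∈{1}] only 1 remains possible at r1c1, so r1c1=1.
Step 3. [r4c8∈{1,2}] across row 4, 2 lands solely at r4c8 ⇒ r4c8=2.
Step 4. [r9c7∈{6}] nothing but 6 survives at r9c7. So r9c7=6.
Step 5. [r3c4∈{3,8}] row 3 places 3 nowhere but r3c4. So r3c4=3.
Step 6. [r1c6∈{6,9}] row 1 places 6 nowhere but r1c6, so r1c6=6.
Step 7. [r8c6∈{1,2,4,9}] across row 8, 4 lands solely at r8c6 ⇒ r8c6=4.
Step 8. [r3c8∈{8}] r3c8's peers cover all but 8 ⇒ r3c8=8.
Step 9. [r8c5∈{1,2,6,9}] in row 8, 9 fits only at r8c5 ⇒ r8c5=9.
Step 10. [r2c5∈{1}] nothing but 1 survives at r2c5. So r2c5=1.
Step 11. [r5c5∈{2}] r5c5 is down to just 2, so r5c5=2.
Step 12. [r5c3∈{1,4,8}] r5c3 is the only open cell in col 3 admitting 8. So r5c3=8.
Step 13. [r7c6∈{2,5}] r7c6 is the only open cell in col 6 admitting 2 ⇒ r7c6=2.
Step 14. [r8c7∈{2,8}] col 7 places 2 nowhere but r8c7, so r8c7=2.
Step 15. [r6c8∈{1}] nothing but 1 survives at r6c8. So r6c8=1.
Step 16. [r5c1∈{5}] r5c1's peers cover all but 5 ⇒ r5c1=5.
Step 17. [r5c6∈{1}] r5c6 has the single candidate 1 ⇒ r5c6=1.
Step 18. [r7c5∈{3,6}] r7c5 is the only open cell in row 7 admitting 6 ⇒ r7c5=6.
Step 19. [r2c7∈{5,9}] r2c7 is the only open cell in row 2 admitting 5. So r2c7=5.
Step 20. [r6c2∈{9}] r6c2 is down to just 9. So r6c2=9.
Step 21. [r6c6∈{5}] r6c6 is down to just 5, so r6c6=5.
Step 22. [r1c3∈{4}] r1c3 is down to just 4 ⇒ r1c3=4.
Step 23. [r8c1∈{6}] r8c1 has the single candidate 6 ⇒ r8c1=6.
Step 24. [r5c2∈{4}] r5c2 has the single candidate 4 ⇒ r5c2=4.
Step 25. [r2c6∈{9}] r2c6 is down to just 9, so r2c6=9.
Step 26. [r6c1∈{2}] nothing but 2 survives at r6c1, so r6c1=2.
Step 27. [r7c4∈{5}] r7c4 has the single candidate 5, so r7c4=5.
Step 28. [r7c8∈{4}] r7c8's peers cover all but 4, so r7c8=4.
Step 29. [r4c2∈{1}] only 1 remains possible at r4c2, so r4c2=1.
Step 30. [r6c7∈{8}] nothing but 8 survives at r6c7. So r6c7=8.
Step 31. [r8c3∈{1}] only 1 remains possible at r8c3 ⇒ r8c3=1.
Step 32. [r7c7∈{7}] only 7 remains possible at r7c7 ⇒ r7c7=7.
Step 33. [r1c7∈{9}] r1c7 is down to just 9. So r1c7=9.
Step 34. [r5c7∈{3}] r5c7 is down to just 3, so r5c7=3.
Step 35. [r3c9∈{2}] r3c9 has the single candidate 2. So r3c9=2.
Step 36. [r2c1∈{3}] r2c1 is down to just 3 ⇒ r2c1=3.
Step 37. [r2c4∈{8}] r2c4's peers cover all but 8, so r2c4=8.
Step 38. [r9c4∈{1}] r9c4's peers cover all but 1 ⇒ r9c4=1.
Step 39. [r7c2∈{3}] r7c2 has the single candidate 3 ⇒ r7c2=3.
Step 40. [r9c5∈{3}] only 3 remains possible at r9c5 ⇒ r9c5=3.
Step 41. [r2c8∈{6}] nothing but 6 survives at r2c8, so r2c8=6.
Step 42. [r2c3∈{7}] r2c3 has the single candidate 7 ⇒ r2c3=7.
Step 43. [r8c9∈{8}] nothing but 8 survives at r8c9. So r8c9=8.

Answer: 1 8 4 2 5 6 9 7 3 / 3 2 7 8 1 9 5 6 4 / 9 6 5 3 4 7 1 8 2 / 7 1 6 9 8 3 4 2 5 / 5 4 8 6 2 1 3 9 7 / 2 9 3 4 7 5 8 1 6 / 8 3 9 5 6 2 7 4 1 / 6 5 1 7 9 4 2 3 8 / 4 7 2 1 3 8 6 5 9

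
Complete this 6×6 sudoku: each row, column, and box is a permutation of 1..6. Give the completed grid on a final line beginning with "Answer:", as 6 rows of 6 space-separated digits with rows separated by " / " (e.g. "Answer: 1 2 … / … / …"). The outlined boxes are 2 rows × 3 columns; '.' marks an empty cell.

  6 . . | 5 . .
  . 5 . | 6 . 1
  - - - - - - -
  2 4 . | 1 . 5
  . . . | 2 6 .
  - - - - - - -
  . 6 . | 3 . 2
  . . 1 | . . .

Step 1. [r3c5∈{3}] only 3 remains possible at r3c5 ⇒ r3c5=3.
Step 2. [r6c4∈{4}] only 4 remains possible at r6c4 ⇒ r6c4=4.
Step 3. [r1c6∈{3,4}] 3 has one home in col 6: r1c6 ⇒ r1c6=3.
Step 4. [r4c1∈{1,3,5}] across col 1, 1 lands solely at r4c1 ⇒ r4c1=1.
Step 5. [r6c5∈{5}] r6c5 has the single candidate 5 ⇒ r6c5=5.
Step 6. [r4c3∈{3,5}] row 4 places 5 nowhere but r4c3, so r4c3=5.
Step 7. [r2c3∈{2,3,4}] col 3 places 3 nowhere but r2c3. So r2c3=3.
Step 8. [r1c3∈{2,4}] r1c3 is the only open cell in col 3 admitting 2, so r1c3=2.
Step 9. [r2c1∈{4}] r2c1 is down to just 4. So r2c1=4.
Step 10. [r6c1∈{3}] r6c1's peers cover all but 3. So r6c1=3.
Step 11. [r6c6∈{6}] only 6 remains possible at r6c6 ⇒ r6c6=6.
Step 12. [r3c3∈{6}] r3c3's peers cover all but 6 ⇒ r3c3=6.
Step 13. [r2c5∈{2}] r2c5 is down to just 2. So r2c5=2.
Step 14. [r1c2∈{1}] r1c2 is down to just 1, so r1c2=1.
Step 15. [r4c2∈{3}] r4c2 has the single candidate 3. So r4c2=3.
Step 16. [r5c3∈{4}] nothing but 4 survives at r5c3, so r5c3=4.
Step 17. [r5c1∈{5}] r5c1 has the single candidate 5, so r5c1=5.
Step 18. [r1c5∈{4}] r1c5 is down to just 4, so r1c5=4.
Step 19. [r5c5∈{1}] r5c5 is down to just 1 ⇒ r5c5=1.
Step 20. [r6c2∈{2}] r6c2 is down to just 2. So r6c2=2.
Step 21. [r4c6∈{4}] only 4 remains possible at r4c6, so r4c6=4.

Answer: 6 1 2 5 4 3 / 4 5 3 6 2 1 / 2 4 6 1 3 5 / 1 3 5 2 6 4 / 5 6 4 3 1 2 / 3 2 1 4 5 6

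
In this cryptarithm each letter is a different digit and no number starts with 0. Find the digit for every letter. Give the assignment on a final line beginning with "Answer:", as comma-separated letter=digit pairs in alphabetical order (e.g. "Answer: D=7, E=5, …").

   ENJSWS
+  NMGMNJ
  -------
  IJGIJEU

Step 1. [col 1: S + J ≡ U (mod 10)] several values work for J in column 1 (S + J ≡ U (mod 10), carry-in 0); try J=3. So J=3.
Step 2. [col 1: S + J ≡ U (mod 10)] no forcing yet in column 1 (carry-in 0); U=5 is free and consistent — try it. So U=5.
Step 3. [col 1: S + J ≡ U (mod 10)] column 1: given J=3, U=5, carry-in 0, and digits 3,5 already taken and all letters distinct, S+J≡U (mod 10) forces S=2. So S=2.
Step 4. [col 2: W + N ≡ E (mod 10)] several values work for E in column 2 (W + N ≡ E (mod 10), carry-in 0); try E=6. So E=6.
Step 5. [col 2: W + N ≡ E (mod 10)] no forcing yet in column 2 (carry-in 0); W=9 is free and consistent — try it, so W=9.
Step 6. [I] I is the leading digit of a 7-digit sum of two 6-digit numbers; the final carry is exactly 1 ⇒ I=1.
Step 7. [col 2: W + N ≡ E (mod 10)] in column 2 we have W+N≡E with carry-in 0; given W=9, E=6 and digits 1,2,3,5,6,9 already taken and all letters distinct, that pins N to 7, so N=7.
Step 8. [col 3: S + M ≡ J (mod 10)] from column 3 (S=2, J=3, carry-in 1, digits 1,2,3,5,6,7,9 already taken and all letters distinct): M must equal 0, so M=0.
Step 9. [col 4: J + G ≡ I (mod 10)] column 4 reads J+G+carry(0)=I with J=3, I=1; with digits 0,1,2,3,5,6,7,9 already taken and all letters distinct, the only value for G is 8 ⇒ G=8.

Answer: E=6, G=8, I=1, J=3, M=0, N=7, S=2, U=5, W=9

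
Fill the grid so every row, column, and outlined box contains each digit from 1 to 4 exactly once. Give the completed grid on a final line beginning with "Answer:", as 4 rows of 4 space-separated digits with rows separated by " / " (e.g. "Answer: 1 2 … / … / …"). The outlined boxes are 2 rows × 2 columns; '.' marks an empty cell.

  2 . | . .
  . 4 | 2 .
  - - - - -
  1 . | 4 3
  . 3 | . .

Step 1. [r2c4∈{1}] r2c4 is down to just 1 ⇒ r2c4=1.
Step 2. [r3c2∈{2}] r3c2 has the single candidate 2. So r3c2=2.
Step 3. [r1c4∈{4}] nothing but 4 survives at r1c4, so r1c4=4.
Step 4. [r4c3∈{1}] nothing but 1 survives at r4c3 ⇒ r4c3=1.
Step 5. [r4c1∈{4}] r4c1 is down to just 4. So r4c1=4.
Step 6. [r1c3∈{3}] only 3 remains possible at r1c3 ⇒ r1c3=3.
Step 7. [r4c4∈{2}] nothing but 2 survives at r4c4, so r4c4=2.
Step 8. [r2c1∈{3}] r2c1's peers cover all but 3. So r2c1=3.
Step 9. [r1c2∈{1}] r1c2 has the single candidate 1 ⇒ r1c2=1.

Answer: 2 1 3 4 / 3 4 2 1 / 1 2 4 3 / 4 3 1 2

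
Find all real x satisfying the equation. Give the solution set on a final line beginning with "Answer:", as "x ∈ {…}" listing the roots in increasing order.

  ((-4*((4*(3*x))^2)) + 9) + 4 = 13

Step 1. [((-4*((4*(3*x))^2)) + 9) + 4 = 13] the outer +4 inverts by subtracting 4 ⇒ sub: (-4*((4*(3*x))^2)) + 9 = 9.
Step 2. [(-4*((4*(3*x))^2)) + 9 = 9] peel the +9: subtract 9 from each side ⇒ sub: -4*((4*(3*x))^2) = 0.
Step 3. [-4*((4*(3*x))^2) = 0] -4·(inner) — divide through by -4, so div: (4*(3*x))^2 = 0.
Step 4. [(4*(3*x))^2 = 0] 0 ≥ 0, LHS is (·)² — take ±√ ⇒ sqrt: 4*(3*x) = 0.
Step 5. [4*(3*x) = 0] 4 out front; divide by 4, so div: 3*x = 0.
Step 6. [3*x = 0] 3 out front; divide by 3, so div: x = 0.

Answer: x ∈ {0}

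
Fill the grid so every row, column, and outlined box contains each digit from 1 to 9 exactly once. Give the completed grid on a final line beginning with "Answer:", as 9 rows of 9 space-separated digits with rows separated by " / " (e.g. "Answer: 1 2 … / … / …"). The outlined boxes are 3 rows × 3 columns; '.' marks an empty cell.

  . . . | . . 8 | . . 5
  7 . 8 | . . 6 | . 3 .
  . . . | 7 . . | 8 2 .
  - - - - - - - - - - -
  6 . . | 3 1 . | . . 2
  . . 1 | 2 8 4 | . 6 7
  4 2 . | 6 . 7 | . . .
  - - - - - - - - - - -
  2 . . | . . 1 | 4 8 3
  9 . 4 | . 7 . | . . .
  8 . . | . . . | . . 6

Step 1. [r8c9∈{1}] r8c9 has the single candidate 1. So r8c9=1.
Step 2. [r8c8∈{5}] nothing but 5 survives at r8c8. So r8c8=5.
Step 3. [r9c2∈{1,3,5,7}] 1 has one home in row 9: r9c2, so r9c2=1.
Step 4. [r1c7∈{1,6,7,9}] r1c7 is the only open cell in col 7 admitting 6, so r1c7=6.
Step 5. [r2c5∈{2,4,5,9}] 2 has one home in row 2: r2c5, so r2c5=2.
Step 6. [r8c2∈{3,6}] r8c2 is the only open cell in row 8 admitting 6, so r8c2=6.
Step 7. [r9c3∈{3,5,7}] in box 7, 3 fits only at r9c3 ⇒ r9c3=3.
Step 8. [r1c8∈{1,4,7,9}] 7 has one home in row 1: r1c8, so r1c8=7.
Step 9. [r9c8∈{9}] only 9 remains possible at r9c8 ⇒ r9c8=9.
Step 10. [r6c7∈{1,3,5,9}] r6c7 is the only open cell in row 6 admitting 3 ⇒ r6c7=3.
Step 11. [r3c1∈{1,3,5}] across row 3, 1 lands solely at r3c1, so r3c1=1.
Step 12. [r5c1∈{3,5}] 5 has one home in col 1: r5c1. So r5c1=5.
Step 13. [r6c3∈{9}] r6c3's peers cover all but 9. So r6c3=9.
Step 14. [r6c5∈{5}] only 5 remains possible at r6c5. So r6c5=5.
Step 15. [r1c1∈{3}] r1c1 has the single candidate 3, so r1c1=3.
Step 16. [r9c5∈{4}] r9c5 has the single candidate 4 ⇒ r9c5=4.
Step 17. [r1c5∈{9}] only 9 remains possible at r1c5. So r1c5=9.
Step 18. [r1c2∈{4}] r1c2's peers cover all but 4. So r1c2=4.
Step 19. [r9c4∈{5}] r9c4 has the single candidate 5 ⇒ r9c4=5.
Step 20. [r2c2∈{5,9}] row 2 places 5 nowhere but r2c2. So r2c2=5.
Step 21. [r4c3∈{7}] r4c3 is down to just 7, so r4c3=7.
Step 22. [r8c6∈{2,3}] across row 8, 3 lands solely at r8c6. So r8c6=3.
Step 23. [r5c7∈{9}] nothing but 9 survives at r5c7, so r5c7=9.
Step 24. [r3c9∈{4,9}] row 3 places 4 nowhere but r3c9. So r3c9=4.
Step 25. [r8c7∈{2}] only 2 remains possible at r8c7. So r8c7=2.
Step 26. [r1c4∈{1}] only 1 remains possible at r1c4. So r1c4=1.
Step 27. [r4c7∈{5}] r4c7's peers cover all but 5 ⇒ r4c7=5.
Step 28. [r1c3∈{2}] r1c3 is down to just 2 ⇒ r1c3=2.
Step 29. [r3c5∈{3}] only 3 remains possible at r3c5. So r3c5=3.
Step 30. [r9c6∈{2}] r9c6 is down to just 2. So r9c6=2.
Step 31. [r3c2∈{9}] r3c2 is down to just 9, so r3c2=9.
Step 32. [r4c2∈{8}] r4c2's peers cover all but 8 ⇒ r4c2=8.
Step 33. [r2c7∈{1}] only 1 remains possible at r2c7 ⇒ r2c7=1.
Step 34. [r4c8∈{4}] only 4 remains possible at r4c8. So r4c8=4.
Step 35. [r2c4∈{4}] r2c4's peers cover all but 4 ⇒ r2c4=4.
Step 36. [r2c9∈{9}] nothing but 9 survives at r2c9. So r2c9=9.
Step 37. [r6c9∈{8}] nothing but 8 survives at r6c9. So r6c9=8.
Step 38. [r8c4∈{8}] r8c4 has the single candidate 8 ⇒ r8c4=8.
Step 39. [r6c8∈{1}] nothing but 1 survives at r6c8 ⇒ r6c8=1.
Step 40. [r3c6∈{5}] r3c6's peers cover all but 5. So r3c6=5.
Step 41. [r3c3∈{6}] r3c3's peers cover all but 6 ⇒ r3c3=6.
Step 42. [r7c5∈{6}] r7c5 has the single candidate 6. So r7c5=6.
Step 43. [r4c6∈{9}] r4c6 is down to just 9. So r4c6=9.
Step 44. [r7c2∈{7}] r7c2 has the single candidate 7 ⇒ r7c2=7.
Step 45. [r9c7∈{7}] nothing but 7 survives at r9c7, so r9c7=7.
Step 46. [r5c2∈{3}] r5c2's peers cover all but 3, so r5c2=3.
Step 47. [r7c4∈{9}] only 9 remains possible at r7c4. So r7c4=9.
Step 48. [r7c3∈{5}] r7c3's peers cover all but 5 ⇒ r7c3=5.

Answer: 3 4 2 1 9 8 6 7 5 / 7 5 8 4 2 6 1 3 9 / 1 9 6 7 3 5 8 2 4 / 6 8 7 3 1 9 5 4 2 / 5 3 1 2 8 4 9 6 7 / 4 2 9 6 5 7 3 1 8 / 2 7 5 9 6 1 4 8 3 / 9 6 4 8 7 3 2 5 1 / 8 1 3 5 4 2 7 9 6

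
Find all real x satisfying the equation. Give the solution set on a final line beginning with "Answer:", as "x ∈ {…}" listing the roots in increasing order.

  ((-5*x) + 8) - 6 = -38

Step 1. [((-5*x) + 8) - 6 = -38] 6 comes off first (add 6). So sub: (-5*x) + 8 = -32.
Step 2. [(-5*x) + 8 = -32] peel the +8: subtract 8 from each side, so sub: -5*x = -40.
Step 3. [-5*x = -40] divide by the outer -5, so div: x = 8.

Answer: x ∈ {8}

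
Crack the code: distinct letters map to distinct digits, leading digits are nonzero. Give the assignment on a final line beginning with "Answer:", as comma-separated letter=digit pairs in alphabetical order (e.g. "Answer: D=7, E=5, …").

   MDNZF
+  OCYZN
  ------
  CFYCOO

Step 1. [col 1: F + N ≡ O (mod 10)] several values work for O in column 1 (F + N ≡ O (mod 10), carry-in 0); try O=6, so O=6.
Step 2. [col 1: F + N ≡ O (mod 10)] column 1 (F + N ≡ O (mod 10), carry-in 0) doesn't pin F yet; pick F=4 and continue ⇒ F=4.
Step 3. [C] adding two 5-digit numbers gives at most 5+1 digits, and here it does — C is that final carry and must be 1 ⇒ C=1.
Step 4. [col 1: F + N ≡ O (mod 10)] from column 1 (F=4, O=6, carry-in 0, digits 1,4,6 already taken and all letters distinct): N must equal 2, so N=2.
Step 5. [col 2: Z + Z ≡ O (mod 10)] Z=3 is one option consistent with column 2 (Z + Z ≡ O (mod 10), carry-in 0) — take it ⇒ Z=3.
Step 6. [col 3: N + Y ≡ C (mod 10)] in column 3 we have N+Y≡C with carry-in 0; given N=2, C=1 and digits 1,2,3,4,6 already taken and all letters distinct, that pins Y to 9. So Y=9.
Step 7. [col 4: D + C ≡ Y (mod 10)] in column 4 we have D+C≡Y with carry-in 1; given C=1, Y=9 and digits 1,2,3,4,6,9 already taken and all letters distinct, that pins D to 7. So D=7.
Step 8. [col 5: M + O ≡ F (mod 10)] column 5: given O=6, F=4, carry-in 0, and digits 1,2,3,4,6,7,9 already taken and all letters distinct, M+O≡F (mod 10) forces M=8 ⇒ M=8.

Answer: C=1, D=7, F=4, M=8, N=2, O=6, Y=9, Z=3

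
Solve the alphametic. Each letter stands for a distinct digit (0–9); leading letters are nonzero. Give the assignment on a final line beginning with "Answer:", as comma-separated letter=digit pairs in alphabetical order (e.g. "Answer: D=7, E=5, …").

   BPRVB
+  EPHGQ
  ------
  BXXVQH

Step 1. [col 1: B + Q ≡ H (mod 10)] several values work for H in column 1 (B + Q ≡ H (mod 10), carry-in 0); try H=4, so H=4.
Step 2. [col 1: B + Q ≡ H (mod 10)] Q=3 is one option consistent with column 1 (B + Q ≡ H (mod 10), carry-in 0) — take it, so Q=3.
Step 3. [col 1: B + Q ≡ H (mod 10)] column 1 reads B+Q+carry(0)=H with Q=3, H=4; with digits 3,4 already taken and all letters distinct, the only value for B is 1 ⇒ B=1.
Step 4. [col 2: V + G ≡ Q (mod 10)] V=7 is one option consistent with column 2 (V + G ≡ Q (mod 10), carry-in 0) — take it ⇒ V=7.
Step 5. [col 2: V + G ≡ Q (mod 10)] from column 2 (V=7, Q=3, carry-in 0, digits 1,3,4,7 already taken and all letters distinct): G must equal 6 ⇒ G=6.
Step 6. [col 3: R + H ≡ V (mod 10)] column 3 reads R+H+carry(1)=V with H=4, V=7; with digits 1,3,4,6,7 already taken and all letters distinct, the only value for R is 2. So R=2.
Step 7. [col 4: P + P ≡ X (mod 10)] several values work for P in column 4 (P + P ≡ X (mod 10), carry-in 0); try P=5, so P=5.
Step 8. [col 4: P + P ≡ X (mod 10)] from column 4 (P=5, carry-in 0, digits 1,2,3,4,5,6,7 already taken and all letters distinct): X must equal 0. So X=0.
Step 9. [col 5: B + E ≡ X (mod 10)] in column 5 we have B+E≡X with carry-in 1; given B=1, X=0 and digits 0,1,2,3,4,5,6,7 already taken and all letters distinct, that pins E to 8. So E=8.

Answer: B=1, E=8, G=6, H=4, P=5, Q=3, R=2, V=7, X=0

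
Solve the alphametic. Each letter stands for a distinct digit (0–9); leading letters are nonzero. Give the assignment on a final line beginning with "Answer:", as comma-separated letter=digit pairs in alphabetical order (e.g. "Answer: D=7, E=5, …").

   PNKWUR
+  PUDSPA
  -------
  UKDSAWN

Step 1. [col 1: R + A ≡ N (mod 10)] N=5 is one option consistent with column 1 (R + A ≡ N (mod 10), carry-in 0) — take it. So N=5.
Step 2. [U] adding two 6-digit numbers gives at most 6+1 digits, and here it does — U is that final carry and must be 1. So U=1.
Step 3. [col 1: R + A ≡ N (mod 10)] R=2 is one option consistent with column 1 (R + A ≡ N (mod 10), carry-in 0) — take it. So R=2.
Step 4. [col 1: R + A ≡ N (mod 10)] in column 1 we have R+A≡N with carry-in 0; given R=2, N=5 and digits 1,2,5 already taken and all letters distinct, that pins A to 3 ⇒ A=3.
Step 5. [col 2: U + P ≡ W (mod 10)] P=8 is one option consistent with column 2 (U + P ≡ W (mod 10), carry-in 0) — take it. So P=8.
Step 6. [col 2: U + P ≡ W (mod 10)] column 2: given U=1, P=8, carry-in 0, and digits 1,2,3,5,8 already taken and all letters distinct, U+P≡W (mod 10) forces W=9. So W=9.
Step 7. [col 3: W + S ≡ A (mod 10)] column 3 reads W+S+carry(0)=A with W=9, A=3; with digits 1,2,3,5,8,9 already taken and all letters distinct, the only value for S is 4 ⇒ S=4.
Step 8. [col 4: K + D ≡ S (mod 10)] D=7 is one option consistent with column 4 (K + D ≡ S (mod 10), carry-in 1) — take it, so D=7.
Step 9. [col 4: K + D ≡ S (mod 10)] from column 4 (D=7, S=4, carry-in 1, digits 1,2,3,4,5,7,8,9 already taken and all letters distinct): K must equal 6 ⇒ K=6.

Answer: A=3, D=7, K=6, N=5, P=8, R=2, S=4, U=1, W=9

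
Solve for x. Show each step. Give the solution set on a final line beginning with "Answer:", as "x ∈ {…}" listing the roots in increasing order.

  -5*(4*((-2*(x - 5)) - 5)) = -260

Step 1. [-5*(4*((-2*(x - 5)) - 5)) = -260] -5·(inner) — divide through by -5 ⇒ div: 4*((-2*(x - 5)) - 5) = 52.
Step 2. [4*((-2*(x - 5)) - 5) = 52] 4·(inner) — divide through by 4. So div: (-2*(x - 5)) - 5 = 13.
Step 3. [(-2*(x - 5)) - 5 = 13] add 5: x sits inside (… - 5) ⇒ sub: -2*(x - 5) = 18.
Step 4. [-2*(x - 5) = 18] -2 out front; divide by -2. So div: x - 5 = -9.
Step 5. [x - 5 = -9] peel the -5: add 5 from each side ⇒ sub: x = -4.

Answer: x ∈ {-4}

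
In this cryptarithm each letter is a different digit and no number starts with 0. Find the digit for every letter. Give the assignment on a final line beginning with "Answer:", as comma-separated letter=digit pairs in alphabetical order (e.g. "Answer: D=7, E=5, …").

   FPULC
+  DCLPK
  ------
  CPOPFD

Step 1. [col 1: C + K ≡ D (mod 10)] C=1 is one option consistent with column 1 (C + K ≡ D (mod 10), carry-in 0) — take it. So C=1.
Step 2. [col 1: C + K ≡ D (mod 10)] no forcing yet in column 1 (carry-in 0); D=7 is free and consistent — try it. So D=7.
Step 3. [col 1: C + K ≡ D (mod 10)] in column 1 we have C+K≡D with carry-in 0; given C=1, D=7 and digits 1,7 already taken and all letters distinct, that pins K to 6. So K=6.
Step 4. [col 2: L + P ≡ F (mod 10)] several values work for P in column 2 (L + P ≡ F (mod 10), carry-in 0); try P=2 ⇒ P=2.
Step 5. [col 2: L + P ≡ F (mod 10)] no forcing yet in column 2 (carry-in 0); L=3 is free and consistent — try it, so L=3.
Step 6. [col 2: L + P ≡ F (mod 10)] from column 2 (L=3, P=2, carry-in 0, digits 1,2,3,6,7 already taken and all letters distinct): F must equal 5 ⇒ F=5.
Step 7. [col 3: U + L ≡ P (mod 10)] column 3 reads U+L+carry(0)=P with L=3, P=2; with digits 1,2,3,5,6,7 already taken and all letters distinct, the only value for U is 9. So U=9.
Step 8. [col 4: P + C ≡ O (mod 10)] column 4 reads P+C+carry(1)=O with P=2, C=1; with digits 1,2,3,5,6,7,9 already taken and all letters distinct, the only value for O is 4. So O=4.

Answer: C=1, D=7, F=5, K=6, L=3, O=4, P=2, U=9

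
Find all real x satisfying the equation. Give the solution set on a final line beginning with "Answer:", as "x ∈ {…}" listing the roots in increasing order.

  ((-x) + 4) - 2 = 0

Step 1. [((-x) + 4) - 2 = 0] add 2: x sits inside (… - 2) ⇒ sub: (-x) + 4 = 2.
Step 2. [(-x) + 4 = 2] the outer +4 inverts by subtracting 4, so sub: -x = -2.
Step 3. [-x = -2] flip signs both sides, so neg: x = 2.

Answer: x ∈ {2}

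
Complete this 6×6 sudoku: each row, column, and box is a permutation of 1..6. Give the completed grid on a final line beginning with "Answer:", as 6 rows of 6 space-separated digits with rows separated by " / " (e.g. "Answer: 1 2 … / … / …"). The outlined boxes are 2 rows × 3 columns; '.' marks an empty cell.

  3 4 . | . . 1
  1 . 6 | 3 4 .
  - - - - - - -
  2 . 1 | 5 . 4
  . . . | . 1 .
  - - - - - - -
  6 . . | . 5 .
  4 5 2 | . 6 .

Step 1. [r4c6∈{2,3,6}] across col 6, 6 lands solely at r4c6, so r4c6=6.
Step 2. [r5c3∈{3}] r5c3 is down to just 3. So r5c3=3.
Step 3. [r5c6∈{2}] only 2 remains possible at r5c6, so r5c6=2.
Step 4. [r4c2∈{3}] only 3 remains possible at r4c2. So r4c2=3.
Step 5. [r4c4∈{2}] r4c4 has the single candidate 2, so r4c4=2.
Step 6. [r6c4∈{1}] r6c4 has the single candidate 1. So r6c4=1.
Step 7. [r4c3∈{4,5}] across row 4, 4 lands solely at r4c3. So r4c3=4.
Step 8. [r3c5∈{3}] r3c5 is down to just 3 ⇒ r3c5=3.
Step 9. [r3c2∈{6}] r3c2's peers cover all but 6, so r3c2=6.
Step 10. [r1c4∈{6}] r1c4 is down to just 6. So r1c4=6.
Step 11. [r4c1∈{5}] r4c1 has the single candidate 5, so r4c1=5.
Step 12. [r2c6∈{5}] only 5 remains possible at r2c6, so r2c6=5.
Step 13. [r1c5∈{2}] r1c5's peers cover all but 2 ⇒ r1c5=2.
Step 14. [r6c6∈{3}] only 3 remains possible at r6c6 ⇒ r6c6=3.
Step 15. [r5c4∈{4}] r5c4 has the single candidate 4, so r5c4=4.
Step 16. [r2c2∈{2}] r2c2's peers cover all but 2, so r2c2=2.
Step 17. [r1c3∈{5}] r1c3's peers cover all but 5. So r1c3=5.
Step 18. [r5c2∈{1}] r5c2 is down to just 1. So r5c2=1.

Answer: 3 4 5 6 2 1 / 1 2 6 3 4 5 / 2 6 1 5 3 4 / 5 3 4 2 1 6 / 6 1 3 4 5 2 / 4 5 2 1 6 3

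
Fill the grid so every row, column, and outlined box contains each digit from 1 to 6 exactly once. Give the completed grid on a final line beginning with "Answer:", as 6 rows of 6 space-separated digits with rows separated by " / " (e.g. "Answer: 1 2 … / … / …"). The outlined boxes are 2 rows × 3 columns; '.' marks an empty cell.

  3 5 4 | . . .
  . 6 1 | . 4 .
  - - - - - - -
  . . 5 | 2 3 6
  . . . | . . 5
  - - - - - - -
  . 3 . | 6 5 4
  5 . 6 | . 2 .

Step 1. [r4c2∈{1,2,4}] in col 2, 2 fits only at r4c2 ⇒ r4c2=2.
Step 2. [r5c1∈{1,2}] in row 5, 1 fits only at r5c1, so r5c1=1.
Step 3. [r1c4∈{1}] nothing but 1 survives at r1c4 ⇒ r1c4=1.
Step 4. [r3c1∈{4}] r3c1's peers cover all but 4, so r3c1=4.
Step 5. [r6c4∈{3}] only 3 remains possible at r6c4. So r6c4=3.
Step 6. [r1c6∈{2}] r1c6's peers cover all but 2 ⇒ r1c6=2.
Step 7. [r4c1∈{6}] nothing but 6 survives at r4c1. So r4c1=6.
Step 8. [r2c4∈{5}] nothing but 5 survives at r2c4 ⇒ r2c4=5.
Step 9. [r1c5∈{6}] r1c5's peers cover all but 6, so r1c5=6.
Step 10. [r3c2∈{1}] nothing but 1 survives at r3c2 ⇒ r3c2=1.
Step 11. [r4c3∈{3}] only 3 remains possible at r4c3 ⇒ r4c3=3.
Step 12. [r5c3∈{2}] nothing but 2 survives at r5c3 ⇒ r5c3=2.
Step 13. [r2c6∈{3}] r2c6's peers cover all but 3, so r2c6=3.
Step 14. [r6c2∈{4}] r6c2's peers cover all but 4 ⇒ r6c2=4.
Step 15. [r2c1∈{2}] only 2 remains possible at r2c1 ⇒ r2c1=2.
Step 16. [r4c4∈{4}] r4c4 is down to just 4, so r4c4=4.
Step 17. [r6c6∈{1}] only 1 remains possible at r6c6 ⇒ r6c6=1.
Step 18. [r4c5∈{1}] only 1 remains possible at r4c5 ⇒ r4c5=1.

Answer: 3 5 4 1 6 2 / 2 6 1 5 4 3 / 4 1 5 2 3 6 / 6 2 3 4 1 5 / 1 3 2 6 5 4 / 5 4 6 3 2 1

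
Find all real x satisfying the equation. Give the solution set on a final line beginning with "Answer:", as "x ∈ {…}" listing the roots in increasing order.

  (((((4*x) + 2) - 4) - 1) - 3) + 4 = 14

Step 1. [(((((4*x) + 2) - 4) - 1) - 3) + 4 = 14] 4 comes off first (subtract 4). So sub: ((((4*x) + 2) - 4) - 1) - 3 = 10.
Step 2. [((((4*x) + 2) - 4) - 1) - 3 = 10] add 3: x sits inside (… - 3) ⇒ sub: (((4*x) + 2) - 4) - 1 = 13.
Step 3. [(((4*x) + 2) - 4) - 1 = 13] 1 comes off first (add 1) ⇒ sub: ((4*x) + 2) - 4 = 14.
Step 4. [((4*x) + 2) - 4 = 14] 4 comes off first (add 4) ⇒ sub: (4*x) + 2 = 18.
Step 5. [(4*x) + 2 = 18] subtract 2: x sits inside (… + 2). So sub: 4*x = 16.
Step 6. [4*x = 16] LHS = 4·(…); ÷4 both sides, so div: x = 4.

Answer: x ∈ {4}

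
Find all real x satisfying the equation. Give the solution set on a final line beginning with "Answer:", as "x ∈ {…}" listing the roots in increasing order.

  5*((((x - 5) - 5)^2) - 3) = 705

Step 1. [5*((((x - 5) - 5)^2) - 3) = 705] 5·(inner) — divide through by 5, so div: (((x - 5) - 5)^2) - 3 = 141.
Step 2. [(((x - 5) - 5)^2) - 3 = 141] peel the -3: add 3 from each side ⇒ sub: ((x - 5) - 5)^2 = 144.
Step 3. [((x - 5) - 5)^2 = 144] √ both sides: 144 ≥ 0 gives two branches, so sqrt: (x - 5) - 5 = 12 or -12.
Step 4. [(x - 5) - 5 = 12 or -12] the outer -5 inverts by adding 5 ⇒ sub: x - 5 = 17 or -7.
Step 5. [x - 5 = 17 or -7] peel the -5: add 5 from each side. So sub: x = 22 or -2.

Answer: x ∈ {-2, 22}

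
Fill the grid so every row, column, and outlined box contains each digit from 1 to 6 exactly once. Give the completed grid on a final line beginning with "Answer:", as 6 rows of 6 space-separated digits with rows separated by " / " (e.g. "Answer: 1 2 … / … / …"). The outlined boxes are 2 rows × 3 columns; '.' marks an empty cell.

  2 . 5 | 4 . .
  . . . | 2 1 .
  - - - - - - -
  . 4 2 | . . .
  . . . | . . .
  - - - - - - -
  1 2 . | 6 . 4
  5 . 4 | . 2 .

Step 1. [r4c2∈{1,3,5,6}] col 2 places 5 nowhere but r4c2 ⇒ r4c2=5.
Step 2. [r5c3∈{3}] r5c3 is down to just 3, so r5c3=3.
Step 3. [r2c3∈{6}] nothing but 6 survives at r2c3 ⇒ r2c3=6.
Step 4. [r3c4∈{1,3,5}] col 4 places 5 nowhere but r3c4 ⇒ r3c4=5.
Step 5. [r3c6∈{1,3,6}] 1 has one home in row 3: r3c6, so r3c6=1.
Step 6. [r4c4∈{3}] nothing but 3 survives at r4c4, so r4c4=3.
Step 7. [r1c5∈{3,6}] 3 has one home in col 5: r1c5 ⇒ r1c5=3.
Step 8. [r4c1∈{6}] nothing but 6 survives at r4c1, so r4c1=6.
Step 9. [r3c1∈{3}] r3c1's peers cover all but 3 ⇒ r3c1=3.
Step 10. [r2c2∈{3}] r2c2 has the single candidate 3, so r2c2=3.
Step 11. [r2c1∈{4}] r2c1 has the single candidate 4. So r2c1=4.
Step 12. [r6c2∈{6}] r6c2 has the single candidate 6, so r6c2=6.
Step 13. [r3c5∈{6}] r3c5 has the single candidate 6 ⇒ r3c5=6.
Step 14. [r5c5∈{5}] r5c5 has the single candidate 5, so r5c5=5.
Step 15. [r4c3∈{1}] r4c3 is down to just 1, so r4c3=1.
Step 16. [r1c2∈{1}] nothing but 1 survives at r1c2 ⇒ r1c2=1.
Step 17. [r1c6∈{6}] r1c6 has the single candidate 6 ⇒ r1c6=6.
Step 18. [r4c6∈{2}] nothing but 2 survives at r4c6, so r4c6=2.
Step 19. [r6c6∈{3}] only 3 remains possible at r6c6, so r6c6=3.
Step 20. [r4c5∈{4}] only 4 remains possible at r4c5, so r4c5=4.
Step 21. [r6c4∈{1}] r6c4 has the single candidate 1. So r6c4=1.
Step 22. [r2c6∈{5}] r2c6 is down to just 5. So r2c6=5.

Answer: 2 1 5 4 3 6 / 4 3 6 2 1 5 / 3 4 2 5 6 1 / 6 5 1 3 4 2 / 1 2 3 6 5 4 / 5 6 4 1 2 3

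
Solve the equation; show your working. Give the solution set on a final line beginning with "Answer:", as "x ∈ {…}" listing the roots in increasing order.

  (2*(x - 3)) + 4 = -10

Step 1. [(2*(x - 3)) + 4 = -10] common factor 2 (LHS and -10) — divide through. So factor: (x - 3) + 2 = -5.
Step 2. [(x - 3) + 2 = -5] peel the +2: subtract 2 from each side, so sub: x - 3 = -7.
Step 3. [x - 3 = -7] add 3: x sits inside (… - 3) ⇒ sub: x = -4.

Answer: x ∈ {-4}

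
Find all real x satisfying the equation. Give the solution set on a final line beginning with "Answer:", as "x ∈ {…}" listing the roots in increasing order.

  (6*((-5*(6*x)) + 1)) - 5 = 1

Step 1. [(6*((-5*(6*x)) + 1)) - 5 = 1] peel the -5: add 5 from each side. So sub: 6*((-5*(6*x)) + 1) = 6.
Step 2. [6*((-5*(6*x)) + 1) = 6] 6·(inner) — divide through by 6, so div: (-5*(6*x)) + 1 = 1.
Step 3. [(-5*(6*x)) + 1 = 1] subtract 1: x sits inside (… + 1) ⇒ sub: -5*(6*x) = 0.
Step 4. [-5*(6*x) = 0] -5·(inner) — divide through by -5, so div: 6*x = 0.
Step 5. [6*x = 0] divide by the outer 6. So div: x = 0.

Answer: x ∈ {0}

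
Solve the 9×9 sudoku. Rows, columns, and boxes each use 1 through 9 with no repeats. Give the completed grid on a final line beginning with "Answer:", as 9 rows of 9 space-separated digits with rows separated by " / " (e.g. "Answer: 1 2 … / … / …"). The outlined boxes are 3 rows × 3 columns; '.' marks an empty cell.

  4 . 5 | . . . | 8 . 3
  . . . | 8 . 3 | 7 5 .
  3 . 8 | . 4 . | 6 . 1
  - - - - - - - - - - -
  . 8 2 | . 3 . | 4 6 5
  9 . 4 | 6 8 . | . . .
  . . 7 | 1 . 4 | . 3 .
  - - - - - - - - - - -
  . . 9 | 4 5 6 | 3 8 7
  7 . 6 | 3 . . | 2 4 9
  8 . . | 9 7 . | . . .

Step 1. [r2c3∈{1}] only 1 remains possible at r2c3 ⇒ r2c3=1.
Step 2. [r9c6∈{1,2}] 2 has one home in box 8: r9c6, so r9c6=2.
Step 3. [r4c6∈{7,9}] across row 4, 9 lands solely at r4c6. So r4c6=9.
Step 4. [r8c2∈{1,5}] 5 has one home in row 8: r8c2 ⇒ r8c2=5.
Step 5. [r6c2∈{6}] r6c2 has the single candidate 6 ⇒ r6c2=6.
Step 6. [r1c5∈{1,2,6,9}] r1c5 is the only open cell in row 1 admitting 6. So r1c5=6.
Step 7. [r3c4∈{2,5,7}] in col 4, 5 fits only at r3c4, so r3c4=5.
Step 8. [r1c4∈{2,7}] col 4 places 2 nowhere but r1c4. So r1c4=2.
Step 9. [r5c9∈{2}] r5c9's peers cover all but 2. So r5c9=2.
Step 10. [r3c6∈{7}] r3c6 is down to just 7 ⇒ r3c6=7.
Step 11. [r5c7∈{1}] only 1 remains possible at r5c7, so r5c7=1.
Step 12. [r9c2∈{1,3,4}] row 9 places 4 nowhere but r9c2 ⇒ r9c2=4.
Step 13. [r7c2∈{1,2}] 1 has one home in col 2: r7c2, so r7c2=1.
Step 14. [r3c8∈{2,9}] in col 8, 2 fits only at r3c8 ⇒ r3c8=2.
Step 15. [r3c2∈{9}] r3c2 is down to just 9. So r3c2=9.
Step 16. [r2c2∈{2}] r2c2 is down to just 2. So r2c2=2.
Step 17. [r8c6∈{1,8}] 8 has one home in row 8: r8c6, so r8c6=8.
Step 18. [r1c6∈{1}] r1c6 is down to just 1. So r1c6=1.
Step 19. [r8c5∈{1}] only 1 remains possible at r8c5. So r8c5=1.
Step 20. [r9c9∈{6}] r9c9 has the single candidate 6. So r9c9=6.
Step 21. [r9c8∈{1}] only 1 remains possible at r9c8. So r9c8=1.
Step 22. [r5c2∈{3}] only 3 remains possible at r5c2 ⇒ r5c2=3.
Step 23. [r6c5∈{2}] only 2 remains possible at r6c5. So r6c5=2.
Step 24. [r4c4∈{7}] r4c4's peers cover all but 7, so r4c4=7.
Step 25. [r2c1∈{6}] only 6 remains possible at r2c1 ⇒ r2c1=6.
Step 26. [r6c7∈{9}] nothing but 9 survives at r6c7, so r6c7=9.
Step 27. [r1c2∈{7}] only 7 remains possible at r1c2 ⇒ r1c2=7.
Step 28. [r5c8∈{7}] r5c8 has the single candidate 7 ⇒ r5c8=7.
Step 29. [r4c1∈{1}] r4c1 has the single candidate 1. So r4c1=1.
Step 30. [r2c9∈{4}] r2c9 has the single candidate 4 ⇒ r2c9=4.
Step 31. [r6c1∈{5}] only 5 remains possible at r6c1 ⇒ r6c1=5.
Step 32. [r6c9∈{8}] r6c9 has the single candidate 8 ⇒ r6c9=8.
Step 33. [r9c3∈{3}] nothing but 3 survives at r9c3, so r9c3=3.
Step 34. [r2c5∈{9}] r2c5's peers cover all but 9, so r2c5=9.
Step 35. [r9c7∈{5}] only 5 remains possible at r9c7, so r9c7=5.
Step 36. [r1c8∈{9}] nothing but 9 survives at r1c8, so r1c8=9.
Step 37. [r5c6∈{5}] only 5 remains possible at r5c6, so r5c6=5.
Step 38. [r7c1∈{2}] only 2 remains possible at r7c1 ⇒ r7c1=2.

Answer: 4 7 5 2 6 1 8 9 3 / 6 2 1 8 9 3 7 5 4 / 3 9 8 5 4 7 6 2 1 / 1 8 2 7 3 9 4 6 5 / 9 3 4 6 8 5 1 7 2 / 5 6 7 1 2 4 9 3 8 / 2 1 9 4 5 6 3 8 7 / 7 5 6 3 1 8 2 4 9 / 8 4 3 9 7 2 5 1 6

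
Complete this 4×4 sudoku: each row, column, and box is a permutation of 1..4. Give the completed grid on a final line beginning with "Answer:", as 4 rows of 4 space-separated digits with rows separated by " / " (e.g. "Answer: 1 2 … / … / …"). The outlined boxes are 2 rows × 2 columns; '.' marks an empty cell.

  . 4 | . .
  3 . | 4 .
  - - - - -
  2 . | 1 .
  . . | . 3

Step 1. [r1c1∈{1}] only 1 remains possible at r1c1. So r1c1=1.
Step 2. [r1c4∈{2}] r1c4's peers cover all but 2. So r1c4=2.
Step 3. [r4c3∈{2}] r4c3 has the single candidate 2 ⇒ r4c3=2.
Step 4. [r4c2∈{1}] r4c2's peers cover all but 1. So r4c2=1.
Step 5. [r3c2∈{3}] nothing but 3 survives at r3c2, so r3c2=3.
Step 6. [r4c1∈{4}] r4c1 is down to just 4 ⇒ r4c1=4.
Step 7. [r2c2∈{2}] r2c2's peers cover all but 2 ⇒ r2c2=2.
Step 8. [r2c4∈{1}] r2c4 has the single candidate 1. So r2c4=1.
Step 9. [r3c4∈{4}] r3c4 has the single candidate 4. So r3c4=4.
Step 10. [r1c3∈{3}] r1c3 is down to just 3. So r1c3=3.

Answer: 1 4 3 2 / 3 2 4 1 / 2 3 1 4 / 4 1 2 3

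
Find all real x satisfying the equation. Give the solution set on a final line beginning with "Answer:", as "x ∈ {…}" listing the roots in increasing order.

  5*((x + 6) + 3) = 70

Step 1. [5*((x + 6) + 3) = 70] leading coefficient 5: divide by 5 ⇒ div: (x + 6) + 3 = 14.
Step 2. [(x + 6) + 3 = 14] subtract 3: x sits inside (… + 3). So sub: x + 6 = 11.
Step 3. [x + 6 = 11] subtract 6: x sits inside (… + 6). So sub: x = 5.

Answer: x ∈ {5}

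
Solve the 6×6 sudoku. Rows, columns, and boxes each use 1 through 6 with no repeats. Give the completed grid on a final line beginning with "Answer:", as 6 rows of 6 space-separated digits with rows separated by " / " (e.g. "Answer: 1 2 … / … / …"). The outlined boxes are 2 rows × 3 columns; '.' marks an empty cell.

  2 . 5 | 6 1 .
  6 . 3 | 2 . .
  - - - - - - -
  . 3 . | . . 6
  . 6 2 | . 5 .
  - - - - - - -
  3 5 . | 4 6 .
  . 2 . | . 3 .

Step 1. [r3c4∈{1}] r3c4 is down to just 1, so r3c4=1.
Step 2. [r3c3∈{4}] nothing but 4 survives at r3c3 ⇒ r3c3=4.
Step 3. [r2c5∈{4}] r2c5 has the single candidate 4, so r2c5=4.
Step 4. [r5c3∈{1}] nothing but 1 survives at r5c3 ⇒ r5c3=1.
Step 5. [r4c4∈{3}] r4c4 is down to just 3. So r4c4=3.
Step 6. [r6c6∈{1,5}] row 6 places 1 nowhere but r6c6 ⇒ r6c6=1.
Step 7. [r2c2∈{1}] only 1 remains possible at r2c2, so r2c2=1.
Step 8. [r1c6∈{3}] nothing but 3 survives at r1c6. So r1c6=3.
Step 9. [r3c1∈{5}] r3c1 is down to just 5 ⇒ r3c1=5.
Step 10. [r3c5∈{2}] r3c5's peers cover all but 2 ⇒ r3c5=2.
Step 11. [r6c4∈{5}] only 5 remains possible at r6c4, so r6c4=5.
Step 12. [r4c6∈{4}] nothing but 4 survives at r4c6 ⇒ r4c6=4.
Step 13. [r1c2∈{4}] only 4 remains possible at r1c2. So r1c2=4.
Step 14. [r6c1∈{4}] only 4 remains possible at r6c1, so r6c1=4.
Step 15. [r5c6∈{2}] r5c6 is down to just 2, so r5c6=2.
Step 16. [r2c6∈{5}] only 5 remains possible at r2c6 ⇒ r2c6=5.
Step 17. [r6c3∈{6}] only 6 remains possible at r6c3 ⇒ r6c3=6.
Step 18. [r4c1∈{1}] only 1 remains possible at r4c1 ⇒ r4c1=1.

Answer: 2 4 5 6 1 3 / 6 1 3 2 4 5 / 5 3 4 1 2 6 / 1 6 2 3 5 4 / 3 5 1 4 6 2 / 4 2 6 5 3 1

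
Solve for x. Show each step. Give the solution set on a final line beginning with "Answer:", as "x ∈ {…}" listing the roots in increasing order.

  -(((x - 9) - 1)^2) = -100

Step 1. [-(((x - 9) - 1)^2) = -100] LHS negated; negate both sides ⇒ neg: ((x - 9) - 1)^2 = 100.
Step 2. [((x - 9) - 1)^2 = 100] √ both sides: 100 ≥ 0 gives two branches ⇒ sqrt: (x - 9) - 1 = 10 or -10.
Step 3. [(x - 9) - 1 = 10 or -10] 1 comes off first (add 1), so sub: x - 9 = 11 or -9.
Step 4. [x - 9 = 11 or -9] 9 comes off first (add 9) ⇒ sub: x = 20 or 0.

Answer: x ∈ {0, 20}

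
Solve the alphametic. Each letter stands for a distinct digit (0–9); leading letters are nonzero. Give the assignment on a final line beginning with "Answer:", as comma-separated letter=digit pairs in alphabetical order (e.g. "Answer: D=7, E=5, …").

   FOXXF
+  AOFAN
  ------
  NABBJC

Step 1. [col 1: F + N ≡ C (mod 10)] column 1 (F + N ≡ C (mod 10), carry-in 0) doesn't pin C yet; pick C=0 and continue. So C=0.
Step 2. [col 1: F + N ≡ C (mod 10)] no forcing yet in column 1 (carry-in 0); N=1 is free and consistent — try it, so N=1.
Step 3. [col 1: F + N ≡ C (mod 10)] column 1: given N=1, C=0, carry-in 0, and digits 0,1 already taken and all letters distinct, F+N≡C (mod 10) forces F=9. So F=9.
Step 4. [col 2: X + A ≡ J (mod 10)] no forcing yet in column 2 (carry-in 1); A=2 is free and consistent — try it, so A=2.
Step 5. [col 2: X + A ≡ J (mod 10)] no forcing yet in column 2 (carry-in 1); J=7 is free and consistent — try it ⇒ J=7.
Step 6. [col 2: X + A ≡ J (mod 10)] column 2: given A=2, J=7, carry-in 1, and digits 0,1,2,7,9 already taken and all letters distinct, X+A≡J (mod 10) forces X=4, so X=4.
Step 7. [col 3: X + F ≡ B (mod 10)] column 3 reads X+F+carry(0)=B with X=4, F=9; with digits 0,1,2,4,7,9 already taken and all letters distinct, the only value for B is 3 ⇒ B=3.
Step 8. [col 4: O + O ≡ B (mod 10)] in column 4 we have O+O≡B with carry-in 1; given B=3 and digits 0,1,2,3,4,7,9 already taken and all letters distinct, that pins O to 6. So O=6.

Answer: A=2, B=3, C=0, F=9, J=7, N=1, O=6, X=4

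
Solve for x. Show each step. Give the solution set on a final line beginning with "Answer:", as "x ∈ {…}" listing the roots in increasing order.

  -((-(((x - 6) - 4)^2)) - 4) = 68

Step 1. [-((-(((x - 6) - 4)^2)) - 4) = 68] LHS negated; negate both sides. So neg: (-(((x - 6) - 4)^2)) - 4 = -68.
Step 2. [(-(((x - 6) - 4)^2)) - 4 = -68] peel the -4: add 4 from each side, so sub: -(((x - 6) - 4)^2) = -64.
Step 3. [-(((x - 6) - 4)^2) = -64] flip signs both sides. So neg: ((x - 6) - 4)^2 = 64.
Step 4. [((x - 6) - 4)^2 = 64] LHS squared, RHS 64 ≥ 0: apply √ (±). So sqrt: (x - 6) - 4 = 8 or -8.
Step 5. [(x - 6) - 4 = 8 or -8] 4 comes off first (add 4). So sub: x - 6 = 12 or -4.
Step 6. [x - 6 = 12 or -4] -6 is outermost — add 6 both sides. So sub: x = 18 or 2.

Answer: x ∈ {2, 18}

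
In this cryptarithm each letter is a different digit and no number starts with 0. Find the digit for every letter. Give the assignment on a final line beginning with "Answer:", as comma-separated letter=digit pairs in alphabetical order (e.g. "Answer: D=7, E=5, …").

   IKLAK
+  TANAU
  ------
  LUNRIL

Step 1. [col 1: K + U ≡ L (mod 10)] several values work for L in column 1 (K + U ≡ L (mod 10), carry-in 0); try L=1, so L=1.
Step 2. [col 1: K + U ≡ L (mod 10)] several values work for U in column 1 (K + U ≡ L (mod 10), carry-in 0); try U=2. So U=2.
Step 3. [col 1: K + U ≡ L (mod 10)] from column 1 (U=2, L=1, carry-in 0, digits 1,2 already taken and all letters distinct): K must equal 9 ⇒ K=9.
Step 4. [col 2: A + A ≡ I (mod 10)] no forcing yet in column 2 (carry-in 1); I=3 is free and consistent — try it, so I=3.
Step 5. [col 2: A + A ≡ I (mod 10)] in column 2 we have A+A≡I with carry-in 1; given I=3 and digits 1,2,3,9 already taken and all letters distinct, that pins A to 6, so A=6.
Step 6. [col 3: L + N ≡ R (mod 10)] column 3 (L + N ≡ R (mod 10), carry-in 1) doesn't pin N yet; pick N=5 and continue. So N=5.
Step 7. [col 3: L + N ≡ R (mod 10)] from column 3 (L=1, N=5, carry-in 1, digits 1,2,3,5,6,9 already taken and all letters distinct): R must equal 7, so R=7.
Step 8. [col 5: I + T ≡ U (mod 10)] column 5: given I=3, U=2, carry-in 1, and digits 1,2,3,5,6,7,9 already taken and all letters distinct, I+T≡U (mod 10) forces T=8, so T=8.

Answer: A=6, I=3, K=9, L=1, N=5, R=7, T=8, U=2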